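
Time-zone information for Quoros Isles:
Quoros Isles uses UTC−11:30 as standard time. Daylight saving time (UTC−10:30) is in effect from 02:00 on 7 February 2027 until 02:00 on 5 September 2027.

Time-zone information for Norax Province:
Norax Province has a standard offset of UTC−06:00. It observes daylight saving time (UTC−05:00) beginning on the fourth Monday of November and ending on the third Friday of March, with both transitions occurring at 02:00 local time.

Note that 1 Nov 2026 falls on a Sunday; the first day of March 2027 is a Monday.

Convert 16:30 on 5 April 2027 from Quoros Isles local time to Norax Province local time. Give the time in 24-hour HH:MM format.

21:00

5 April 2027 falls between 7 February and 5 September, so daylight saving is in effect and Quoros Isles is at UTC−10:30.
16:30 Quoros Isles + 10h30m = 03:00 UTC (rolling into the next day, 6 April 2027).
1 November 2026 is a Sunday, so the first Monday is November 2 and the fourth is November 23.
1 March 2027 is a Monday, so the first Friday is March 5 and the third is March 19.
At the standard offset (UTC−06:00), 03:00 UTC − 6h = 21:00 Norax Province standard time (rolling into the previous day, 5 April 2027).
The standard-time date in Norax Province, 5 April 2027, does not fall between 23 November 2026 and 19 March 2027, so daylight saving is not in effect and Norax Province is at UTC−06:00.
03:00 UTC − 6h = 21:00 Norax Province (rolling into the previous day, 5 April 2027).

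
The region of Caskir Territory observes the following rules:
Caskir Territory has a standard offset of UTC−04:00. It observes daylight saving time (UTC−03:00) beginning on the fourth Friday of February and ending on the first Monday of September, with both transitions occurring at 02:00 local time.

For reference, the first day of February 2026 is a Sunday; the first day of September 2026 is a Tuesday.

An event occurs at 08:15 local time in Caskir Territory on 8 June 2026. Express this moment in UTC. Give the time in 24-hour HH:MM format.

1 February 2026 is a Sunday, so the first Friday is February 6 and the fourth is February 27.
1 September 2026 is a Tuesday, so the first Monday is September 7.
Daylight saving runs 27 February – 7 September; 8 June 2026 is inside that window, so Caskir Territory is at UTC−03:00.
08:15 local + 3h = 11:15 UTC.

11:15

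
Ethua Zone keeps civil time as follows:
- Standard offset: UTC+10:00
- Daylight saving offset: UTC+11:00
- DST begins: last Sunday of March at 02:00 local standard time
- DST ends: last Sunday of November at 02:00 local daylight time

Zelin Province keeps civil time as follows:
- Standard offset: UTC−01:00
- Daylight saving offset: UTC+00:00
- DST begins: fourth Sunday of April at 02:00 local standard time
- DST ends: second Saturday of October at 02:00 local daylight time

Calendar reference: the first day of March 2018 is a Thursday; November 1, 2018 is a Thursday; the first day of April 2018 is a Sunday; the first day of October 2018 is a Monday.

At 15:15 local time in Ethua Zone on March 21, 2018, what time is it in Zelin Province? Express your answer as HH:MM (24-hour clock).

1 March 2018 is a Thursday, so Sundays fall on 4, 11, 18, 25; the last is March 25.
1 November 2018 is a Thursday, so Sundays fall on 4, 11, 18, 25; the last is November 25.
March 21, 2018 does not fall between 25 March and 25 November, so daylight saving is not in effect and Ethua Zone is at UTC+10:00.
15:15 Ethua Zone − 10h = 05:15 UTC.
1 April 2018 is a Sunday, so the first Sunday is April 1 and the fourth is April 22.
1 October 2018 is a Monday, so the first Saturday is October 6 and the second is October 13.
At the standard offset (UTC−01:00), 05:15 UTC − 1h = 04:15 Zelin Province standard time.
The standard-time date in Zelin Province, March 21, 2018, does not fall between 22 April and 13 October, so daylight saving is not in effect and Zelin Province is at UTC−01:00.
05:15 UTC − 1h = 04:15 Zelin Province.

04:15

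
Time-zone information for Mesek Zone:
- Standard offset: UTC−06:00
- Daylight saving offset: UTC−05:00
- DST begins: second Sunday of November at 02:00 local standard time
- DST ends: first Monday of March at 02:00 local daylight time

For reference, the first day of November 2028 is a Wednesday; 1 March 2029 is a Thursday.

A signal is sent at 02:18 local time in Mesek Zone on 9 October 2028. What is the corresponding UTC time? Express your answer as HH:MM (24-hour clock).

08:18

1 November 2028 is a Wednesday, so the first Sunday is November 5 and the second is November 12.
1 March 2029 is a Thursday, so the first Monday is March 5.
9 October 2028 is outside the daylight-saving period (12 November 2028 – 5 March 2029), so Mesek Zone is on standard time, UTC−06:00.
02:18 local + 6h = 08:18 UTC.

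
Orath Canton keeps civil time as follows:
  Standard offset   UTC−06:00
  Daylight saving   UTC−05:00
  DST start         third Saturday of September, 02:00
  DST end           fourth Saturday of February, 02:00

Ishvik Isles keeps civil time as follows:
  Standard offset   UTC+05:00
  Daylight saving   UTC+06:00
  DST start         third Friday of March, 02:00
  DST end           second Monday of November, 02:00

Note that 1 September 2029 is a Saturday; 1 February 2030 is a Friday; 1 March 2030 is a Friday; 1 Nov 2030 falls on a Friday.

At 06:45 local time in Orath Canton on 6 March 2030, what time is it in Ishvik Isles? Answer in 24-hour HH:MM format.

1 September 2029 is a Saturday, so the first Saturday is September 1 and the third is September 15.
1 February 2030 is a Friday, so the first Saturday is February 2 and the fourth is February 23.
6 March 2030 is outside the daylight-saving period (15 September 2029 – 23 February 2030), so Orath Canton is on standard time, UTC−06:00.
06:45 Orath Canton + 6h = 12:45 UTC.
1 March 2030 is a Friday, so the first Friday is March 1 and the third is March 15.
1 November 2030 is a Friday, so the first Monday is November 4 and the second is November 11.
At the standard offset (UTC+05:00), 12:45 UTC + 5h = 17:45 Ishvik Isles standard time.
The standard-time date in Ishvik Isles, 6 March 2030, does not fall between 15 March and 11 November, so daylight saving is not in effect and Ishvik Isles is at UTC+05:00.
12:45 UTC + 5h = 17:45 Ishvik Isles.

17:45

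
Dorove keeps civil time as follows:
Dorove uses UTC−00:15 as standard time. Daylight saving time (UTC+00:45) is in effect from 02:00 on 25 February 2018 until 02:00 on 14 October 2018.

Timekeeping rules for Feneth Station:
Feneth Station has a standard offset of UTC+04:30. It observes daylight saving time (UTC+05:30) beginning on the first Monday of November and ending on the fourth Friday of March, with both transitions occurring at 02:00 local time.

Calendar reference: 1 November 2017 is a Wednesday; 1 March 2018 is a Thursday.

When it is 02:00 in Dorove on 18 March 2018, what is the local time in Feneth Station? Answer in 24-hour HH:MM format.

06:45

Daylight saving runs 25 February – 14 October; 18 March 2018 is inside that window, so Dorove is at UTC+00:45.
02:00 Dorove − 0h45m = 01:15 UTC.
1 November 2017 is a Wednesday, so the first Monday is November 6.
1 March 2018 is a Thursday, so the first Friday is March 2 and the fourth is March 23.
At the standard offset (UTC+04:30), 01:15 UTC + 4h30m = 05:45 Feneth Station standard time.
Daylight saving runs 6 November 2017 – 23 March 2018; the standard-time date in Feneth Station, 18 March 2018, is inside that window, so Feneth Station is at UTC+05:30.
01:15 UTC + 5h30m = 06:45 Feneth Station.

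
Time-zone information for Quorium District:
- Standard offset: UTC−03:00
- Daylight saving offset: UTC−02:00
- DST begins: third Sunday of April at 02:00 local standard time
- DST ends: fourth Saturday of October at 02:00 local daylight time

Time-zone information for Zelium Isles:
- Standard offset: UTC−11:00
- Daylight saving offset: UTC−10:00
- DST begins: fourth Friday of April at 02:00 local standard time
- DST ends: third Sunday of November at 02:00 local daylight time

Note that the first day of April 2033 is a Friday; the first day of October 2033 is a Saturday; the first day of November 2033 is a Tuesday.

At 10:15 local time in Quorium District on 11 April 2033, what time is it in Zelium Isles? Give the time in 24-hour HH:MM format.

1 April 2033 is a Friday, so the first Sunday is April 3 and the third is April 17.
1 October 2033 is a Saturday, so the first Saturday is October 1 and the fourth is October 22.
11 April 2033 does not fall between 17 April and 22 October, so daylight saving is not in effect and Quorium District is at UTC−03:00.
10:15 Quorium District + 3h = 13:15 UTC.
1 April 2033 is a Friday, so the first Friday is April 1 and the fourth is April 22.
1 November 2033 is a Tuesday, so the first Sunday is November 6 and the third is November 20.
At the standard offset (UTC−11:00), 13:15 UTC − 11h = 02:15 Zelium Isles standard time.
The standard-time date in Zelium Isles, 11 April 2033, does not fall between 22 April and 20 November, so daylight saving is not in effect and Zelium Isles is at UTC−11:00.
13:15 UTC − 11h = 02:15 Zelium Isles.

02:15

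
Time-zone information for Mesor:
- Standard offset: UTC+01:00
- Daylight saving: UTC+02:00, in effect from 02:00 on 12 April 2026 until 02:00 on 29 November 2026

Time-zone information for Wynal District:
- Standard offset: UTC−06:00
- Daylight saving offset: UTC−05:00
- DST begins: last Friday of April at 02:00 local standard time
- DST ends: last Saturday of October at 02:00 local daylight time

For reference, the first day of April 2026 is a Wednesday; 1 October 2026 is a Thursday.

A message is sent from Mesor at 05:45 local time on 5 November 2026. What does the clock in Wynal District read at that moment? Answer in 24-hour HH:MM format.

5 November 2026 falls between 12 April and 29 November, so daylight saving is in effect and Mesor is at UTC+02:00.
05:45 Mesor − 2h = 03:45 UTC.
1 April 2026 is a Wednesday, so Fridays fall on 3, 10, 17, 24; the last is April 24.
1 October 2026 is a Thursday, so Saturdays fall on 3, 10, 17, 24, 31; the last is October 31.
At the standard offset (UTC−06:00), 03:45 UTC − 6h = 21:45 Wynal District standard time (rolling into the previous day, 4 November 2026).
The standard-time date in Wynal District, 4 November 2026, does not fall between 24 April and 31 October, so daylight saving is not in effect and Wynal District is at UTC−06:00.
03:45 UTC − 6h = 21:45 Wynal District (rolling into the previous day, 4 November 2026).

21:45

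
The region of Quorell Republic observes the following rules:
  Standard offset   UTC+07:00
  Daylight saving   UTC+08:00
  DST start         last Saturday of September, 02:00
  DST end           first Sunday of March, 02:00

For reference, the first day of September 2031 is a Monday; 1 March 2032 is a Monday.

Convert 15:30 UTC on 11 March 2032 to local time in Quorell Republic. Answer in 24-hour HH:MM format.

22:30

1 September 2031 is a Monday, so Saturdays fall on 6, 13, 20, 27; the last is September 27.
1 March 2032 is a Monday, so the first Sunday is March 7.
At the standard offset (UTC+07:00), 15:30 UTC + 7h = 22:30 Quorell Republic standard time.
Daylight saving runs 27 September 2031 – 7 March 2032; the standard-time date in Quorell Republic, 11 March 2032, is outside that window, so Quorell Republic is on standard time at UTC+07:00.
15:30 UTC + 7h = 22:30 local.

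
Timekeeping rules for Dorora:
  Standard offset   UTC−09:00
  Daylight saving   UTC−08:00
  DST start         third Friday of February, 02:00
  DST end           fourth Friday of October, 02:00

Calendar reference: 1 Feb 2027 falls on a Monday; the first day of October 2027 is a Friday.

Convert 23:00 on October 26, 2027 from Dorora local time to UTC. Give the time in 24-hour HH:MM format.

08:00

1 February 2027 is a Monday, so the first Friday is February 5 and the third is February 19.
1 October 2027 is a Friday, so the first Friday is October 1 and the fourth is October 22.
October 26, 2027 does not fall between 19 February and 22 October, so daylight saving is not in effect and Dorora is at UTC−09:00.
23:00 local + 9h = 08:00 UTC (rolling into the next day, 27 October 2027).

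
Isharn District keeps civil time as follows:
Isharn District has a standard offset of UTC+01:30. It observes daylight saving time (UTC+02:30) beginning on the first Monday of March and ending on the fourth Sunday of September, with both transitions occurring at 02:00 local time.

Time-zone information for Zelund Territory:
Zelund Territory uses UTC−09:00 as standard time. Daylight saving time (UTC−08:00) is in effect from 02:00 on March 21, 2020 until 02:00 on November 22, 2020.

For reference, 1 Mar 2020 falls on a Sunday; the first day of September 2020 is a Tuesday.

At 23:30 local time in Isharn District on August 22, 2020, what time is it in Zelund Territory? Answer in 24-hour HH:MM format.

13:00

1 March 2020 is a Sunday, so the first Monday is March 2.
1 September 2020 is a Tuesday, so the first Sunday is September 6 and the fourth is September 27.
Daylight saving runs 2 March – 27 September; August 22, 2020 is inside that window, so Isharn District is at UTC+02:30.
23:30 Isharn District − 2h30m = 21:00 UTC.
At the standard offset (UTC−09:00), 21:00 UTC − 9h = 12:00 Zelund Territory standard time.
The standard-time date in Zelund Territory, August 22, 2020, lies within the daylight-saving period (21 March – 22 November), so Zelund Territory is on daylight time, UTC−08:00.
21:00 UTC − 8h = 13:00 Zelund Territory.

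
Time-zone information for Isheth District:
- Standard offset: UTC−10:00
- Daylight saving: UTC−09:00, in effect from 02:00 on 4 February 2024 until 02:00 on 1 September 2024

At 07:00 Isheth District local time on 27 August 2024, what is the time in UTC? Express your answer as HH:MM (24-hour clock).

16:00

27 August 2024 falls between 4 February and 1 September, so daylight saving is in effect and Isheth District is at UTC−09:00.
07:00 local + 9h = 16:00 UTC.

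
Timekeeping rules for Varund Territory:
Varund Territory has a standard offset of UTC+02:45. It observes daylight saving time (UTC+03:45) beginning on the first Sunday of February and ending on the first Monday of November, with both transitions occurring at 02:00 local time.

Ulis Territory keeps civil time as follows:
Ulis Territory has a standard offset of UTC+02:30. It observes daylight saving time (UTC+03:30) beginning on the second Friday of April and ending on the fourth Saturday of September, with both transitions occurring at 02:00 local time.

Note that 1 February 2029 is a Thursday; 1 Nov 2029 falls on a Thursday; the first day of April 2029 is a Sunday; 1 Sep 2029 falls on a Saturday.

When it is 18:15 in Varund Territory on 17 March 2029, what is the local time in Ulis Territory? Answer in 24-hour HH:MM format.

1 February 2029 is a Thursday, so the first Sunday is February 4.
1 November 2029 is a Thursday, so the first Monday is November 5.
17 March 2029 falls between 4 February and 5 November, so daylight saving is in effect and Varund Territory is at UTC+03:45.
18:15 Varund Territory − 3h45m = 14:30 UTC.
1 April 2029 is a Sunday, so the first Friday is April 6 and the second is April 13.
1 September 2029 is a Saturday, so the first Saturday is September 1 and the fourth is September 22.
At the standard offset (UTC+02:30), 14:30 UTC + 2h30m = 17:00 Ulis Territory standard time.
The standard-time date in Ulis Territory, 17 March 2029, does not fall between 13 April and 22 September, so daylight saving is not in effect and Ulis Territory is at UTC+02:30.
14:30 UTC + 2h30m = 17:00 Ulis Territory.

17:00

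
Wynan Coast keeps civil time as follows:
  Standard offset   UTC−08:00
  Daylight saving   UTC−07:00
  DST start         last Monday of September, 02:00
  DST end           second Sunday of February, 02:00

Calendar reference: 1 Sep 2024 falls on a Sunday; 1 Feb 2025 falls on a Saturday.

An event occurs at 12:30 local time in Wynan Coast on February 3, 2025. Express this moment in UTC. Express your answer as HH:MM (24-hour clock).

19:30

1 September 2024 is a Sunday, so Mondays fall on 2, 9, 16, 23, 30; the last is September 30.
1 February 2025 is a Saturday, so the first Sunday is February 2 and the second is February 9.
Daylight saving runs 30 September 2024 – 9 February 2025; February 3, 2025 is inside that window, so Wynan Coast is at UTC−07:00.
12:30 local + 7h = 19:30 UTC.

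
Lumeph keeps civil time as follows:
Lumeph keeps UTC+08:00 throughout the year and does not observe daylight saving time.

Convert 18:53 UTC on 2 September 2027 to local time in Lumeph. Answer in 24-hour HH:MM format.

Lumeph has no daylight saving, so its offset is UTC+08:00 year-round.
18:53 UTC + 8h = 02:53 local (rolling into the next day, 3 September 2027).

02:53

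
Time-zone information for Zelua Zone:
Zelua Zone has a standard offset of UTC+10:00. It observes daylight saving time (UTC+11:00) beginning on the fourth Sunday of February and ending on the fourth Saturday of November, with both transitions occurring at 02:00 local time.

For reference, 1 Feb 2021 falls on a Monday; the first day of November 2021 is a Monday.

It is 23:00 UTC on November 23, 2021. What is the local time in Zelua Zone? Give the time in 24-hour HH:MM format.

1 February 2021 is a Monday, so the first Sunday is February 7 and the fourth is February 28.
1 November 2021 is a Monday, so the first Saturday is November 6 and the fourth is November 27.
At the standard offset (UTC+10:00), 23:00 UTC + 10h = 09:00 Zelua Zone standard time (rolling into the next day, 24 November 2021).
The standard-time date in Zelua Zone, November 24, 2021, falls between 28 February and 27 November, so daylight saving is in effect and Zelua Zone is at UTC+11:00.
23:00 UTC + 11h = 10:00 local (rolling into the next day, 24 November 2021).

10:00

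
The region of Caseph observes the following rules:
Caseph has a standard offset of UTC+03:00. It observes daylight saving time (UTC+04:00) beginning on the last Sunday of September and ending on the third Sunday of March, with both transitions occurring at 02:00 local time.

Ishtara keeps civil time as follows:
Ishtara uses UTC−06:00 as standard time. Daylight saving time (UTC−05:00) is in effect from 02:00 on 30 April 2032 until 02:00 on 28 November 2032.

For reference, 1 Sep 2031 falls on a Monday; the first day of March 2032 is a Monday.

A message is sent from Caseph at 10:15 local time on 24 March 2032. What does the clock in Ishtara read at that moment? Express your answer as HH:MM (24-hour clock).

1 September 2031 is a Monday, so Sundays fall on 7, 14, 21, 28; the last is September 28.
1 March 2032 is a Monday, so the first Sunday is March 7 and the third is March 21.
Daylight saving runs 28 September 2031 – 21 March 2032; 24 March 2032 is outside that window, so Caseph is on standard time at UTC+03:00.
10:15 Caseph − 3h = 07:15 UTC.
At the standard offset (UTC−06:00), 07:15 UTC − 6h = 01:15 Ishtara standard time.
The standard-time date in Ishtara, 24 March 2032, does not fall between 30 April and 28 November, so daylight saving is not in effect and Ishtara is at UTC−06:00.
07:15 UTC − 6h = 01:15 Ishtara.

01:15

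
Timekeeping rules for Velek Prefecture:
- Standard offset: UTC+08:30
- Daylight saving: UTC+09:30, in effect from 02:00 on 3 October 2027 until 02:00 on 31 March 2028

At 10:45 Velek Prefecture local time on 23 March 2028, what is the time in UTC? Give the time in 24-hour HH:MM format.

01:15

Daylight saving runs 3 October 2027 – 31 March 2028; 23 March 2028 is inside that window, so Velek Prefecture is at UTC+09:30.
10:45 local − 9h30m = 01:15 UTC.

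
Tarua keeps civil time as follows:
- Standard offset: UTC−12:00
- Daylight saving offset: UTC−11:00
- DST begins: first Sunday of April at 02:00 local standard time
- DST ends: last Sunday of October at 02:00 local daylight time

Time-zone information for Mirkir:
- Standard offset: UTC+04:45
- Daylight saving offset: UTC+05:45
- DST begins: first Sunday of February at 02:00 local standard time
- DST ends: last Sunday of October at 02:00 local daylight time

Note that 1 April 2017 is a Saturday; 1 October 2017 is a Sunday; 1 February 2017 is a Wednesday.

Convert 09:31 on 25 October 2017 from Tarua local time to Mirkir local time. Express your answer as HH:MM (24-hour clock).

1 April 2017 is a Saturday, so the first Sunday is April 2.
1 October 2017 is a Sunday, so Sundays fall on 1, 8, 15, 22, 29; the last is October 29.
25 October 2017 falls between 2 April and 29 October, so daylight saving is in effect and Tarua is at UTC−11:00.
09:31 Tarua + 11h = 20:31 UTC.
1 February 2017 is a Wednesday, so the first Sunday is February 5.
1 October 2017 is a Sunday, so Sundays fall on 1, 8, 15, 22, 29; the last is October 29.
At the standard offset (UTC+04:45), 20:31 UTC + 4h45m = 01:16 Mirkir standard time (rolling into the next day, 26 October 2017).
The standard-time date in Mirkir, 26 October 2017, lies within the daylight-saving period (5 February – 29 October), so Mirkir is on daylight time, UTC+05:45.
20:31 UTC + 5h45m = 02:16 Mirkir (rolling into the next day, 26 October 2017).

02:16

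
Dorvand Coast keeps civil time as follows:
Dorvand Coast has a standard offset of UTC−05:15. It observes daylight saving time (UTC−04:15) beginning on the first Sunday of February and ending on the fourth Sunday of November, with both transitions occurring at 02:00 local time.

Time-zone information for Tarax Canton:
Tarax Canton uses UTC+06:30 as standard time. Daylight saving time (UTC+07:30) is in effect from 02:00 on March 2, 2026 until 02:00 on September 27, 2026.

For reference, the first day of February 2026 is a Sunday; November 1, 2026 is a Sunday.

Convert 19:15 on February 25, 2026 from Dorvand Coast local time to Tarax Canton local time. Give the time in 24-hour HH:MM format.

1 February 2026 is a Sunday, so the first Sunday is February 1.
1 November 2026 is a Sunday, so the first Sunday is November 1 and the fourth is November 22.
Daylight saving runs 1 February – 22 November; February 25, 2026 is inside that window, so Dorvand Coast is at UTC−04:15.
19:15 Dorvand Coast + 4h15m = 23:30 UTC.
At the standard offset (UTC+06:30), 23:30 UTC + 6h30m = 06:00 Tarax Canton standard time (rolling into the next day, 26 February 2026).
The standard-time date in Tarax Canton, February 26, 2026, is outside the daylight-saving period (2 March – 27 September), so Tarax Canton is on standard time, UTC+06:30.
23:30 UTC + 6h30m = 06:00 Tarax Canton (rolling into the next day, 26 February 2026).

06:00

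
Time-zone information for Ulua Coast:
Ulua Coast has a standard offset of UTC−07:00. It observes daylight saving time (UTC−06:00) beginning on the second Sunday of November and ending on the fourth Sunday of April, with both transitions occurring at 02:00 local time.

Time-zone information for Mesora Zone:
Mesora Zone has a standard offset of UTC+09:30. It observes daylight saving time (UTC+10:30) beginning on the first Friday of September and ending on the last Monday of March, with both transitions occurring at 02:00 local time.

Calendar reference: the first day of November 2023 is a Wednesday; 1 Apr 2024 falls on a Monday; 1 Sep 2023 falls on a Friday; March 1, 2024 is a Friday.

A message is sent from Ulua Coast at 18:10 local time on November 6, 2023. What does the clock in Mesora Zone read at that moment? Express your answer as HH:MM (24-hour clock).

11:40

1 November 2023 is a Wednesday, so the first Sunday is November 5 and the second is November 12.
1 April 2024 is a Monday, so the first Sunday is April 7 and the fourth is April 28.
Daylight saving runs 12 November 2023 – 28 April 2024; November 6, 2023 is outside that window, so Ulua Coast is on standard time at UTC−07:00.
18:10 Ulua Coast + 7h = 01:10 UTC (rolling into the next day, 7 November 2023).
1 September 2023 is a Friday, so the first Friday is September 1.
1 March 2024 is a Friday, so Mondays fall on 4, 11, 18, 25; the last is March 25.
At the standard offset (UTC+09:30), 01:10 UTC + 9h30m = 10:40 Mesora Zone standard time.
The standard-time date in Mesora Zone, November 7, 2023, lies within the daylight-saving period (1 September 2023 – 25 March 2024), so Mesora Zone is on daylight time, UTC+10:30.
01:10 UTC + 10h30m = 11:40 Mesora Zone.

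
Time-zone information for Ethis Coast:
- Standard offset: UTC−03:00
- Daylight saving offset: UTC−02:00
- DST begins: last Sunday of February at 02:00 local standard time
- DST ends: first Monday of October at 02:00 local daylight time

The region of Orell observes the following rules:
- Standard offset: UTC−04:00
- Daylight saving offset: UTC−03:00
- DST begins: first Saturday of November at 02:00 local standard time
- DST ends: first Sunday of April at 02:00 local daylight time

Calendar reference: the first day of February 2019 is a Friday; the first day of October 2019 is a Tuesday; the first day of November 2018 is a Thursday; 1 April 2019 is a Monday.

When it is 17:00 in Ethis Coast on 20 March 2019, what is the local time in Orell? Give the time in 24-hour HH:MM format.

16:00

1 February 2019 is a Friday, so Sundays fall on 3, 10, 17, 24; the last is February 24.
1 October 2019 is a Tuesday, so the first Monday is October 7.
20 March 2019 lies within the daylight-saving period (24 February – 7 October), so Ethis Coast is on daylight time, UTC−02:00.
17:00 Ethis Coast + 2h = 19:00 UTC.
1 November 2018 is a Thursday, so the first Saturday is November 3.
1 April 2019 is a Monday, so the first Sunday is April 7.
At the standard offset (UTC−04:00), 19:00 UTC − 4h = 15:00 Orell standard time.
The standard-time date in Orell, 20 March 2019, lies within the daylight-saving period (3 November 2018 – 7 April 2019), so Orell is on daylight time, UTC−03:00.
19:00 UTC − 3h = 16:00 Orell.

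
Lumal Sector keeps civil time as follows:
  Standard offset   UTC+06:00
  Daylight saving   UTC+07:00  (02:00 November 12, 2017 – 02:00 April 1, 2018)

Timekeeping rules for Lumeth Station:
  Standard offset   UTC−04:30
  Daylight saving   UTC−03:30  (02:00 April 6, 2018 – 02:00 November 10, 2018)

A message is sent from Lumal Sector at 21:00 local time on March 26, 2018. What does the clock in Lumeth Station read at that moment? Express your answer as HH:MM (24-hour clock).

09:30

Daylight saving runs 12 November 2017 – 1 April 2018; March 26, 2018 is inside that window, so Lumal Sector is at UTC+07:00.
21:00 Lumal Sector − 7h = 14:00 UTC.
At the standard offset (UTC−04:30), 14:00 UTC − 4h30m = 09:30 Lumeth Station standard time.
The standard-time date in Lumeth Station, March 26, 2018, does not fall between 6 April and 10 November, so daylight saving is not in effect and Lumeth Station is at UTC−04:30.
14:00 UTC − 4h30m = 09:30 Lumeth Station.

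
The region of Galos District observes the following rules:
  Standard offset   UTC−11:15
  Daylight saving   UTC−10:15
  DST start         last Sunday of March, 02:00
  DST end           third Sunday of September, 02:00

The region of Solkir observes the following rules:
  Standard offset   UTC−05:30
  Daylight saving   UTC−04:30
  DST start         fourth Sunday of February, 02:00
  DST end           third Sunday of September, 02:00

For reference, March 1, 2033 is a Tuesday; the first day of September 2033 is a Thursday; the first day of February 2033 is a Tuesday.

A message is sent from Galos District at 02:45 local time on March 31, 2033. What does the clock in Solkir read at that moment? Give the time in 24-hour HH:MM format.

1 March 2033 is a Tuesday, so Sundays fall on 6, 13, 20, 27; the last is March 27.
1 September 2033 is a Thursday, so the first Sunday is September 4 and the third is September 18.
Daylight saving runs 27 March – 18 September; March 31, 2033 is inside that window, so Galos District is at UTC−10:15.
02:45 Galos District + 10h15m = 13:00 UTC.
1 February 2033 is a Tuesday, so the first Sunday is February 6 and the fourth is February 27.
1 September 2033 is a Thursday, so the first Sunday is September 4 and the third is September 18.
At the standard offset (UTC−05:30), 13:00 UTC − 5h30m = 07:30 Solkir standard time.
Daylight saving runs 27 February – 18 September; the standard-time date in Solkir, March 31, 2033, is inside that window, so Solkir is at UTC−04:30.
13:00 UTC − 4h30m = 08:30 Solkir.

08:30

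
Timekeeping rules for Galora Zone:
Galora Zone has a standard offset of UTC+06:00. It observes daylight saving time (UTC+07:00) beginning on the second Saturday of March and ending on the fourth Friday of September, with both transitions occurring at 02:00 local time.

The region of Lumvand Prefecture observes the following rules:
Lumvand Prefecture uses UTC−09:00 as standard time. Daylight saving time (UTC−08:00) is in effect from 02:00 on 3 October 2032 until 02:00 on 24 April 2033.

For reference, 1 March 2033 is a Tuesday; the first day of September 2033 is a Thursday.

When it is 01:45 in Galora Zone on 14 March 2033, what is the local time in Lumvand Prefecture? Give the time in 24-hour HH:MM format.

10:45

1 March 2033 is a Tuesday, so the first Saturday is March 5 and the second is March 12.
1 September 2033 is a Thursday, so the first Friday is September 2 and the fourth is September 23.
Daylight saving runs 12 March – 23 September; 14 March 2033 is inside that window, so Galora Zone is at UTC+07:00.
01:45 Galora Zone − 7h = 18:45 UTC (rolling into the previous day, 13 March 2033).
At the standard offset (UTC−09:00), 18:45 UTC − 9h = 09:45 Lumvand Prefecture standard time.
The standard-time date in Lumvand Prefecture, 13 March 2033, lies within the daylight-saving period (3 October 2032 – 24 April 2033), so Lumvand Prefecture is on daylight time, UTC−08:00.
18:45 UTC − 8h = 10:45 Lumvand Prefecture.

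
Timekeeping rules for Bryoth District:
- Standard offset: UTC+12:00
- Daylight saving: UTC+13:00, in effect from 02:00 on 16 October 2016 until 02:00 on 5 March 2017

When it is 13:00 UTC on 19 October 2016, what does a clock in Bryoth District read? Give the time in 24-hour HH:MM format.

At the standard offset (UTC+12:00), 13:00 UTC + 12h = 01:00 Bryoth District standard time (rolling into the next day, 20 October 2016).
The standard-time date in Bryoth District, 20 October 2016, lies within the daylight-saving period (16 October 2016 – 5 March 2017), so Bryoth District is on daylight time, UTC+13:00.
13:00 UTC + 13h = 02:00 local (rolling into the next day, 20 October 2016).

02:00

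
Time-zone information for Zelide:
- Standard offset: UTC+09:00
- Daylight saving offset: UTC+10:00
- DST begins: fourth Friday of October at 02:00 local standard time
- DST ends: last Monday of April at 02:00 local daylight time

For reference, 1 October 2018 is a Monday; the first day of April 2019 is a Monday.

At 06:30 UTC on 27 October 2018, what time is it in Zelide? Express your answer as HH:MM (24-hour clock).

1 October 2018 is a Monday, so the first Friday is October 5 and the fourth is October 26.
1 April 2019 is a Monday, so Mondays fall on 1, 8, 15, 22, 29; the last is April 29.
At the standard offset (UTC+09:00), 06:30 UTC + 9h = 15:30 Zelide standard time.
The standard-time date in Zelide, 27 October 2018, falls between 26 October 2018 and 29 April 2019, so daylight saving is in effect and Zelide is at UTC+10:00.
06:30 UTC + 10h = 16:30 local.

16:30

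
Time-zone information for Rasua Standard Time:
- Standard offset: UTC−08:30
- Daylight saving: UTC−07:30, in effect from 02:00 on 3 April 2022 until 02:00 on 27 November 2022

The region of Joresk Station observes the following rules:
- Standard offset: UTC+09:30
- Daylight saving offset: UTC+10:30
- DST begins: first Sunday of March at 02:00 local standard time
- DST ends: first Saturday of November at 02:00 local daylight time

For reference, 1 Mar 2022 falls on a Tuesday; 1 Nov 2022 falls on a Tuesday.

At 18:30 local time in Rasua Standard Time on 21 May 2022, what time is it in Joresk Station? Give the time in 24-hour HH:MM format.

21 May 2022 lies within the daylight-saving period (3 April – 27 November), so Rasua Standard Time is on daylight time, UTC−07:30.
18:30 Rasua Standard Time + 7h30m = 02:00 UTC (rolling into the next day, 22 May 2022).
1 March 2022 is a Tuesday, so the first Sunday is March 6.
1 November 2022 is a Tuesday, so the first Saturday is November 5.
At the standard offset (UTC+09:30), 02:00 UTC + 9h30m = 11:30 Joresk Station standard time.
The standard-time date in Joresk Station, 22 May 2022, falls between 6 March and 5 November, so daylight saving is in effect and Joresk Station is at UTC+10:30.
02:00 UTC + 10h30m = 12:30 Joresk Station.

12:30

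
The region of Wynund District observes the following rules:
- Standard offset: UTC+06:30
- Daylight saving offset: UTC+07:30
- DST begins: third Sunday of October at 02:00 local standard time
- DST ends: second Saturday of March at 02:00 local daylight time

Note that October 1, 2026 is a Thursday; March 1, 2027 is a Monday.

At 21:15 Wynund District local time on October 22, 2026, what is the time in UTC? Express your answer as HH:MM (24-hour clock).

1 October 2026 is a Thursday, so the first Sunday is October 4 and the third is October 18.
1 March 2027 is a Monday, so the first Saturday is March 6 and the second is March 13.
October 22, 2026 falls between 18 October 2026 and 13 March 2027, so daylight saving is in effect and Wynund District is at UTC+07:30.
21:15 local − 7h30m = 13:45 UTC.

13:45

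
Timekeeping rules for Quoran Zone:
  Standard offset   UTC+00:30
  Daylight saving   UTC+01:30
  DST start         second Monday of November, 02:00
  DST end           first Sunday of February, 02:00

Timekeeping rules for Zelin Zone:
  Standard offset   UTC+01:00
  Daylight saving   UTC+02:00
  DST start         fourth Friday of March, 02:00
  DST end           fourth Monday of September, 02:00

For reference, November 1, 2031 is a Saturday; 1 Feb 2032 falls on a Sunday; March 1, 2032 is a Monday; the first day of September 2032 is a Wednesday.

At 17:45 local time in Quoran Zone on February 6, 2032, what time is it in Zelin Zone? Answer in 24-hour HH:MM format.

18:15

1 November 2031 is a Saturday, so the first Monday is November 3 and the second is November 10.
1 February 2032 is a Sunday, so the first Sunday is February 1.
February 6, 2032 is outside the daylight-saving period (10 November 2031 – 1 February 2032), so Quoran Zone is on standard time, UTC+00:30.
17:45 Quoran Zone − 0h30m = 17:15 UTC.
1 March 2032 is a Monday, so the first Friday is March 5 and the fourth is March 26.
1 September 2032 is a Wednesday, so the first Monday is September 6 and the fourth is September 27.
At the standard offset (UTC+01:00), 17:15 UTC + 1h = 18:15 Zelin Zone standard time.
The standard-time date in Zelin Zone, February 6, 2032, does not fall between 26 March and 27 September, so daylight saving is not in effect and Zelin Zone is at UTC+01:00.
17:15 UTC + 1h = 18:15 Zelin Zone.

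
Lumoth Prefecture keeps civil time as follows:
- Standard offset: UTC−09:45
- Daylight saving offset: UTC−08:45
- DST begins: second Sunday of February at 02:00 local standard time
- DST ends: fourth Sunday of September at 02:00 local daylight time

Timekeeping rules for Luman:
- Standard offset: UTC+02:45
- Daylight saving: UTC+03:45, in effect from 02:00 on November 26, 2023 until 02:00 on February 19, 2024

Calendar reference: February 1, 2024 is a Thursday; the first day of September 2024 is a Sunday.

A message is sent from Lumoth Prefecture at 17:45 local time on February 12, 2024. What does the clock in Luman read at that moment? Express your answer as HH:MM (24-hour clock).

06:15

1 February 2024 is a Thursday, so the first Sunday is February 4 and the second is February 11.
1 September 2024 is a Sunday, so the first Sunday is September 1 and the fourth is September 22.
February 12, 2024 falls between 11 February and 22 September, so daylight saving is in effect and Lumoth Prefecture is at UTC−08:45.
17:45 Lumoth Prefecture + 8h45m = 02:30 UTC (rolling into the next day, 13 February 2024).
At the standard offset (UTC+02:45), 02:30 UTC + 2h45m = 05:15 Luman standard time.
The standard-time date in Luman, February 13, 2024, lies within the daylight-saving period (26 November 2023 – 19 February 2024), so Luman is on daylight time, UTC+03:45.
02:30 UTC + 3h45m = 06:15 Luman.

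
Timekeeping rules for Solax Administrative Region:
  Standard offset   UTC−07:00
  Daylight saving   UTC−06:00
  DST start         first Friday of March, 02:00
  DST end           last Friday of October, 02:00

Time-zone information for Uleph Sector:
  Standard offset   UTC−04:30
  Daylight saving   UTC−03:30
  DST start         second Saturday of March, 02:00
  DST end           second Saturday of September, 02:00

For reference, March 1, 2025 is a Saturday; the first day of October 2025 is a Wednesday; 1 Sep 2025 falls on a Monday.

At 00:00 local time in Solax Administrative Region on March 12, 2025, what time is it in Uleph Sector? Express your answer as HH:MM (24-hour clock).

1 March 2025 is a Saturday, so the first Friday is March 7.
1 October 2025 is a Wednesday, so Fridays fall on 3, 10, 17, 24, 31; the last is October 31.
Daylight saving runs 7 March – 31 October; March 12, 2025 is inside that window, so Solax Administrative Region is at UTC−06:00.
00:00 Solax Administrative Region + 6h = 06:00 UTC.
1 March 2025 is a Saturday, so the first Saturday is March 1 and the second is March 8.
1 September 2025 is a Monday, so the first Saturday is September 6 and the second is September 13.
At the standard offset (UTC−04:30), 06:00 UTC − 4h30m = 01:30 Uleph Sector standard time.
The standard-time date in Uleph Sector, March 12, 2025, lies within the daylight-saving period (8 March – 13 September), so Uleph Sector is on daylight time, UTC−03:30.
06:00 UTC − 3h30m = 02:30 Uleph Sector.

02:30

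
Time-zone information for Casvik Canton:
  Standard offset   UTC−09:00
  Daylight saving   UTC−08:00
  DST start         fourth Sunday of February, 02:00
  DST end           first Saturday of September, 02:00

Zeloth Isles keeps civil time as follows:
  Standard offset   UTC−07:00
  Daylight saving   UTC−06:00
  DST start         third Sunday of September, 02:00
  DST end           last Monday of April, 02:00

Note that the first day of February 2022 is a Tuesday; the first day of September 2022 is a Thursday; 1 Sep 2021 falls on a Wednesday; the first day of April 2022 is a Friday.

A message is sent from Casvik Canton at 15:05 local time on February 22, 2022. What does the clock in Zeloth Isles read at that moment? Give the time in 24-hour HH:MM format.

18:05

1 February 2022 is a Tuesday, so the first Sunday is February 6 and the fourth is February 27.
1 September 2022 is a Thursday, so the first Saturday is September 3.
Daylight saving runs 27 February – 3 September; February 22, 2022 is outside that window, so Casvik Canton is on standard time at UTC−09:00.
15:05 Casvik Canton + 9h = 00:05 UTC (rolling into the next day, 23 February 2022).
1 September 2021 is a Wednesday, so the first Sunday is September 5 and the third is September 19.
1 April 2022 is a Friday, so Mondays fall on 4, 11, 18, 25; the last is April 25.
At the standard offset (UTC−07:00), 00:05 UTC − 7h = 17:05 Zeloth Isles standard time (rolling into the previous day, 22 February 2022).
Daylight saving runs 19 September 2021 – 25 April 2022; the standard-time date in Zeloth Isles, February 22, 2022, is inside that window, so Zeloth Isles is at UTC−06:00.
00:05 UTC − 6h = 18:05 Zeloth Isles (rolling into the previous day, 22 February 2022).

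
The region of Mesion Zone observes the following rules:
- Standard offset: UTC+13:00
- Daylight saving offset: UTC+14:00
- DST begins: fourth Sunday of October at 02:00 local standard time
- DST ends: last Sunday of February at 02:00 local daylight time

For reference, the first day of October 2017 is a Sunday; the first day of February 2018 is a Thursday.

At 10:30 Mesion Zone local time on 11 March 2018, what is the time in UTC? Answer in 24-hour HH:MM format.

21:30

1 October 2017 is a Sunday, so the first Sunday is October 1 and the fourth is October 22.
1 February 2018 is a Thursday, so Sundays fall on 4, 11, 18, 25; the last is February 25.
Daylight saving runs 22 October 2017 – 25 February 2018; 11 March 2018 is outside that window, so Mesion Zone is on standard time at UTC+13:00.
10:30 local − 13h = 21:30 UTC (rolling into the previous day, 10 March 2018).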